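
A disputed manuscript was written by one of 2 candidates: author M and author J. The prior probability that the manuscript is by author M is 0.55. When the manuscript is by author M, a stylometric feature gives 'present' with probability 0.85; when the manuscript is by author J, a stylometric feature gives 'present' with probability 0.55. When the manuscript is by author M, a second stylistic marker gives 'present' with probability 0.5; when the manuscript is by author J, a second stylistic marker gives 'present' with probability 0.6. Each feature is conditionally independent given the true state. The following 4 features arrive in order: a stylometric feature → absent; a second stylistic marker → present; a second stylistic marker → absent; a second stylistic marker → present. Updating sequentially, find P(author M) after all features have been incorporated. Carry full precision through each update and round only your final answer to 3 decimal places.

0.261

After a stylometric feature='absent': P(author M) = 0.15·0.5500 / (0.15·0.5500 + 0.45·0.4500) ≈ 0.2895
After a second stylistic marker='present': P(author M) = 0.5·0.2895 / (0.5·0.2895 + 0.6·0.7105) ≈ 0.2535
After a second stylistic marker='absent': P(author M) = 0.5·0.2535 / (0.5·0.2535 + 0.4·0.7465) ≈ 0.2979
After a second stylistic marker='present': P(author M) = 0.5·0.2979 / (0.5·0.2979 + 0.6·0.7021) ≈ 0.2613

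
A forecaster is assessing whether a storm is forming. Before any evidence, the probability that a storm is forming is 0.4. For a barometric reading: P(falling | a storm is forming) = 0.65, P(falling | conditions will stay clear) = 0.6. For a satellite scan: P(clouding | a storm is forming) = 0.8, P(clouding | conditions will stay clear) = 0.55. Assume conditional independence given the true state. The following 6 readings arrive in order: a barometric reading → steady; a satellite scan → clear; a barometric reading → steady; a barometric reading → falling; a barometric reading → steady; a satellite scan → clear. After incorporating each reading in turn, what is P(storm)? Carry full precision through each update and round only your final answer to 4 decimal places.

0.0872

Each posterior becomes the prior for the next update.
After a barometric reading='steady': P(storm) = 0.35·0.4000 / (0.35·0.4000 + 0.4·0.6000) ≈ 0.3684
After a satellite scan='clear': P(storm) = 0.2·0.3684 / (0.2·0.3684 + 0.45·0.6316) ≈ 0.2059
After a barometric reading='steady': P(storm) = 0.35·0.2059 / (0.35·0.2059 + 0.4·0.7941) ≈ 0.1849
After a barometric reading='falling': P(storm) = 0.65·0.1849 / (0.65·0.1849 + 0.6·0.8151) ≈ 0.1973
After a barometric reading='steady': P(storm) = 0.35·0.1973 / (0.35·0.1973 + 0.4·0.8027) ≈ 0.1770
After a satellite scan='clear': P(storm) = 0.2·0.1770 / (0.2·0.1770 + 0.45·0.8230) ≈ 0.0872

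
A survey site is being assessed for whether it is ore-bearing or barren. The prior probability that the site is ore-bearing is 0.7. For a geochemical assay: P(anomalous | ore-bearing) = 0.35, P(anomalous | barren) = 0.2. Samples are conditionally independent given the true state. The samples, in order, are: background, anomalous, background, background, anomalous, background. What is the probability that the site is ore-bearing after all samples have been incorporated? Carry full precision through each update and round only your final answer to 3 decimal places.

0.757

After 'background': P(ore) = 0.65·0.7000 / (0.65·0.7000 + 0.8·0.3000) ≈ 0.6547
After 'anomalous': P(ore) = 0.35·0.6547 / (0.35·0.6547 + 0.2·0.3453) ≈ 0.7684
After 'background': P(ore) = 0.65·0.7684 / (0.65·0.7684 + 0.8·0.2316) ≈ 0.7294
After 'background': P(ore) = 0.65·0.7294 / (0.65·0.7294 + 0.8·0.2706) ≈ 0.6865
After 'anomalous': P(ore) = 0.35·0.6865 / (0.35·0.6865 + 0.2·0.3135) ≈ 0.7931
After 'background': P(ore) = 0.65·0.7931 / (0.65·0.7931 + 0.8·0.2069) ≈ 0.7569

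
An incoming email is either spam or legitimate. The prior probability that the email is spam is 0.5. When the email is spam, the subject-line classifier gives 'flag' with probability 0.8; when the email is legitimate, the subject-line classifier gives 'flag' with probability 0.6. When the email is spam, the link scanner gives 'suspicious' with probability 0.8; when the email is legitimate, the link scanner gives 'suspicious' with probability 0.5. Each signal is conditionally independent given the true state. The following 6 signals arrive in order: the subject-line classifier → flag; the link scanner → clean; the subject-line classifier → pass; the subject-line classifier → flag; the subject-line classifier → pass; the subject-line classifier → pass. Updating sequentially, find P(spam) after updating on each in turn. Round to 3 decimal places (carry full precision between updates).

After the subject-line classifier='flag': P(spam) = 0.8·0.5000 / (0.8·0.5000 + 0.6·0.5000) ≈ 0.5714
After the link scanner='clean': P(spam) = 0.2·0.5714 / (0.2·0.5714 + 0.5·0.4286) ≈ 0.3478
After the subject-line classifier='pass': P(spam) = 0.2·0.3478 / (0.2·0.3478 + 0.4·0.6522) ≈ 0.2105
After the subject-line classifier='flag': P(spam) = 0.8·0.2105 / (0.8·0.2105 + 0.6·0.7895) ≈ 0.2623
After the subject-line classifier='pass': P(spam) = 0.2·0.2623 / (0.2·0.2623 + 0.4·0.7377) ≈ 0.1509
After the subject-line classifier='pass': P(spam) = 0.2·0.1509 / (0.2·0.1509 + 0.4·0.8491) ≈ 0.0816

0.082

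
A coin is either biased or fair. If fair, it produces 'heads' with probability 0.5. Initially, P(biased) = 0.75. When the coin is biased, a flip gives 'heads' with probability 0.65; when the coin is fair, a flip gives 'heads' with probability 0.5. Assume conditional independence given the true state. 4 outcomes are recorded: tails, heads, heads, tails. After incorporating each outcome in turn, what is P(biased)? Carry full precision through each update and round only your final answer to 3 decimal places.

Each posterior becomes the prior for the next update.
After 'tails': P(biased) = 0.35·0.7500 / (0.35·0.7500 + 0.5·0.2500) ≈ 0.6774
After 'heads': P(biased) = 0.65·0.6774 / (0.65·0.6774 + 0.5·0.3226) ≈ 0.7319
After 'heads': P(biased) = 0.65·0.7319 / (0.65·0.7319 + 0.5·0.2681) ≈ 0.7802
After 'tails': P(biased) = 0.35·0.7802 / (0.35·0.7802 + 0.5·0.2198) ≈ 0.7130

0.713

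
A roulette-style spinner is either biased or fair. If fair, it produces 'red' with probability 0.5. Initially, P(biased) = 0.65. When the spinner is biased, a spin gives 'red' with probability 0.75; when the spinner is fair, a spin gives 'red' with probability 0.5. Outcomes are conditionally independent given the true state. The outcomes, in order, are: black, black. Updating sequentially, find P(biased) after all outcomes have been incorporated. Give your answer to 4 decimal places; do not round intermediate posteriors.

Apply Bayes' rule sequentially, carrying P(biased) forward.
After 'black': P(biased) = 0.25·0.6500 / (0.25·0.6500 + 0.5·0.3500) ≈ 0.4815
After 'black': P(biased) = 0.25·0.4815 / (0.25·0.4815 + 0.5·0.5185) ≈ 0.3171

0.3171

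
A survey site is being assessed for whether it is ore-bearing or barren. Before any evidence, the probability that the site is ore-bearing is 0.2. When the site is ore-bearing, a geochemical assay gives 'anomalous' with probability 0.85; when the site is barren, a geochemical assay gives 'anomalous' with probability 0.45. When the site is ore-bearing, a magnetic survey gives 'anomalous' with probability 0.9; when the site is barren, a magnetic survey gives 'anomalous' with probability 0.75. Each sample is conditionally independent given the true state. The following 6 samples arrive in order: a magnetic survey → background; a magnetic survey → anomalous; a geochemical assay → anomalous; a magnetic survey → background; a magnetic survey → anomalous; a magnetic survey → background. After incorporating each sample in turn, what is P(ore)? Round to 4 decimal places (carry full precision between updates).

After a magnetic survey='background': P(ore) = 0.1·0.2000 / (0.1·0.2000 + 0.25·0.8000) ≈ 0.0909
After a magnetic survey='anomalous': P(ore) = 0.9·0.0909 / (0.9·0.0909 + 0.75·0.9091) ≈ 0.1071
After a geochemical assay='anomalous': P(ore) = 0.85·0.1071 / (0.85·0.1071 + 0.45·0.8929) ≈ 0.1848
After a magnetic survey='background': P(ore) = 0.1·0.1848 / (0.1·0.1848 + 0.25·0.8152) ≈ 0.0831
After a magnetic survey='anomalous': P(ore) = 0.9·0.0831 / (0.9·0.0831 + 0.75·0.9169) ≈ 0.0981
After a magnetic survey='background': P(ore) = 0.1·0.0981 / (0.1·0.0981 + 0.25·0.9019) ≈ 0.0417

0.0417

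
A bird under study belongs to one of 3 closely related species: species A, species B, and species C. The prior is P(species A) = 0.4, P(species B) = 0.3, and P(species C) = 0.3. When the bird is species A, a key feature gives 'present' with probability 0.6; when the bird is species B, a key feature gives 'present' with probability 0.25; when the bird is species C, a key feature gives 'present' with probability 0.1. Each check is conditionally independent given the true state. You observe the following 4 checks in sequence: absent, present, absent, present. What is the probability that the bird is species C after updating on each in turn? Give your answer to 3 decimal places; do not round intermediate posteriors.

After 'absent': normaliser = 0.4·0.4000 + 0.75·0.3000 + 0.9·0.3000; P(species A) ≈ 0.2443, P(species B) ≈ 0.3435, P(species C) ≈ 0.4122
After 'present': normaliser = 0.6·0.2443 + 0.25·0.3435 + 0.1·0.4122; P(species A) ≈ 0.5356, P(species B) ≈ 0.3138, P(species C) ≈ 0.1506
After 'absent': normaliser = 0.4·0.5356 + 0.75·0.3138 + 0.9·0.1506; P(species A) ≈ 0.3661, P(species B) ≈ 0.4022, P(species C) ≈ 0.2317
After 'present': normaliser = 0.6·0.3661 + 0.25·0.4022 + 0.1·0.2317; P(species A) ≈ 0.6397, P(species B) ≈ 0.2928, P(species C) ≈ 0.0675

0.067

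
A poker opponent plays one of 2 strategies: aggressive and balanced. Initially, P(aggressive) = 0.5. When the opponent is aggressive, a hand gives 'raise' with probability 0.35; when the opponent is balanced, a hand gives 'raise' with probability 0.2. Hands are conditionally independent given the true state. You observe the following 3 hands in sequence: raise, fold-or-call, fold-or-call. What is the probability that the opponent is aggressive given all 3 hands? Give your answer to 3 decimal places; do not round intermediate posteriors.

Apply Bayes' rule sequentially, carrying P(aggressive) forward.
After 'raise': P(aggressive) = 0.35·0.5000 / (0.35·0.5000 + 0.2·0.5000) ≈ 0.6364
After 'fold-or-call': P(aggressive) = 0.65·0.6364 / (0.65·0.6364 + 0.8·0.3636) ≈ 0.5871
After 'fold-or-call': P(aggressive) = 0.65·0.5871 / (0.65·0.5871 + 0.8·0.4129) ≈ 0.5360

0.536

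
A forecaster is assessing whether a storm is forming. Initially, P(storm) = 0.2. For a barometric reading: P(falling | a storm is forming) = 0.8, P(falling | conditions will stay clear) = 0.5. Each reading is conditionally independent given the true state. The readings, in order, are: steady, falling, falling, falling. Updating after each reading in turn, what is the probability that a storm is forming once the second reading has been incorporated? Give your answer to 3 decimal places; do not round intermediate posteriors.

After 'steady': P(storm) = 0.2·0.2000 / (0.2·0.2000 + 0.5·0.8000) ≈ 0.0909
After 'falling': P(storm) = 0.8·0.0909 / (0.8·0.0909 + 0.5·0.9091) ≈ 0.1379

0.138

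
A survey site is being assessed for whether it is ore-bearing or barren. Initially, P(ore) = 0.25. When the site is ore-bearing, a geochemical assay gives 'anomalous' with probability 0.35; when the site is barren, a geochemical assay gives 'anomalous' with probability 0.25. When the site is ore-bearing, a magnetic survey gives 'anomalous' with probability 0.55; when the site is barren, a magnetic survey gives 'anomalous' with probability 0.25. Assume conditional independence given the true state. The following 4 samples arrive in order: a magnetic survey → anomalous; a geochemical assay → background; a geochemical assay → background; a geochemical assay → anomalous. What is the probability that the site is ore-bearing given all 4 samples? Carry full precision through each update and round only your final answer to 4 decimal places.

0.4354

Each posterior becomes the prior for the next update.
After a magnetic survey='anomalous': P(ore) = 0.55·0.2500 / (0.55·0.2500 + 0.25·0.7500) ≈ 0.4231
After a geochemical assay='background': P(ore) = 0.65·0.4231 / (0.65·0.4231 + 0.75·0.5769) ≈ 0.3886
After a geochemical assay='background': P(ore) = 0.65·0.3886 / (0.65·0.3886 + 0.75·0.6114) ≈ 0.3552
After a geochemical assay='anomalous': P(ore) = 0.35·0.3552 / (0.35·0.3552 + 0.25·0.6448) ≈ 0.4354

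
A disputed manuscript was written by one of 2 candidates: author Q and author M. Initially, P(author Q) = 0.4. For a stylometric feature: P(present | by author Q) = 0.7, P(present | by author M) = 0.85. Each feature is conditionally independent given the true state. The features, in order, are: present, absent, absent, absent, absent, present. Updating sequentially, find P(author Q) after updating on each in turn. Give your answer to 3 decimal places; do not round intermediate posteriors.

0.879

After 'present': P(author Q) = 0.7·0.4000 / (0.7·0.4000 + 0.85·0.6000) ≈ 0.3544
After 'absent': P(author Q) = 0.3·0.3544 / (0.3·0.3544 + 0.15·0.6456) ≈ 0.5234
After 'absent': P(author Q) = 0.3·0.5234 / (0.3·0.5234 + 0.15·0.4766) ≈ 0.6871
After 'absent': P(author Q) = 0.3·0.6871 / (0.3·0.6871 + 0.15·0.3129) ≈ 0.8145
After 'absent': P(author Q) = 0.3·0.8145 / (0.3·0.8145 + 0.15·0.1855) ≈ 0.8978
After 'present': P(author Q) = 0.7·0.8978 / (0.7·0.8978 + 0.85·0.1022) ≈ 0.8786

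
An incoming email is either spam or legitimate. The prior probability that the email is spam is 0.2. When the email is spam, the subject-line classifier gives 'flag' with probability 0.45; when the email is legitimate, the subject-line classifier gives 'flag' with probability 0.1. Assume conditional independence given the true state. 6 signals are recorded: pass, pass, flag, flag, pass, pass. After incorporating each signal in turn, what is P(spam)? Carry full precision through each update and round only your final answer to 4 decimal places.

After 'pass': P(spam) = 0.55·0.2000 / (0.55·0.2000 + 0.9·0.8000) ≈ 0.1325
After 'pass': P(spam) = 0.55·0.1325 / (0.55·0.1325 + 0.9·0.8675) ≈ 0.0854
After 'flag': P(spam) = 0.45·0.0854 / (0.45·0.0854 + 0.1·0.9146) ≈ 0.2958
After 'flag': P(spam) = 0.45·0.2958 / (0.45·0.2958 + 0.1·0.7042) ≈ 0.6541
After 'pass': P(spam) = 0.55·0.6541 / (0.55·0.6541 + 0.9·0.3459) ≈ 0.5360
After 'pass': P(spam) = 0.55·0.5360 / (0.55·0.5360 + 0.9·0.4640) ≈ 0.4139

0.4139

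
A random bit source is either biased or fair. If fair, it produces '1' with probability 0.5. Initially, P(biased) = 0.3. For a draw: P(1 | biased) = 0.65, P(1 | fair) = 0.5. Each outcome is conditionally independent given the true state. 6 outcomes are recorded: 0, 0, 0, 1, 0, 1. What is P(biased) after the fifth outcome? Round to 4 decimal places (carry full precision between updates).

After '0': P(biased) = 0.35·0.3000 / (0.35·0.3000 + 0.5·0.7000) ≈ 0.2308
After '0': P(biased) = 0.35·0.2308 / (0.35·0.2308 + 0.5·0.7692) ≈ 0.1736
After '0': P(biased) = 0.35·0.1736 / (0.35·0.1736 + 0.5·0.8264) ≈ 0.1282
After '1': P(biased) = 0.65·0.1282 / (0.65·0.1282 + 0.5·0.8718) ≈ 0.1604
After '0': P(biased) = 0.35·0.1604 / (0.35·0.1604 + 0.5·0.8396) ≈ 0.1180

0.1180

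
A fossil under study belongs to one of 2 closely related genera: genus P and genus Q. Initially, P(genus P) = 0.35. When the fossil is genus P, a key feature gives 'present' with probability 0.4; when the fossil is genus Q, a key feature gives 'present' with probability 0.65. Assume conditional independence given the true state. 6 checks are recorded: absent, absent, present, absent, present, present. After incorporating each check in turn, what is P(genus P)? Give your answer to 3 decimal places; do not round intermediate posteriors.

0.387

After 'absent': P(genus P) = 0.6·0.3500 / (0.6·0.3500 + 0.35·0.6500) ≈ 0.4800
After 'absent': P(genus P) = 0.6·0.4800 / (0.6·0.4800 + 0.35·0.5200) ≈ 0.6128
After 'present': P(genus P) = 0.4·0.6128 / (0.4·0.6128 + 0.65·0.3872) ≈ 0.4934
After 'absent': P(genus P) = 0.6·0.4934 / (0.6·0.4934 + 0.35·0.5066) ≈ 0.6254
After 'present': P(genus P) = 0.4·0.6254 / (0.4·0.6254 + 0.65·0.3746) ≈ 0.5067
After 'present': P(genus P) = 0.4·0.5067 / (0.4·0.5067 + 0.65·0.4933) ≈ 0.3873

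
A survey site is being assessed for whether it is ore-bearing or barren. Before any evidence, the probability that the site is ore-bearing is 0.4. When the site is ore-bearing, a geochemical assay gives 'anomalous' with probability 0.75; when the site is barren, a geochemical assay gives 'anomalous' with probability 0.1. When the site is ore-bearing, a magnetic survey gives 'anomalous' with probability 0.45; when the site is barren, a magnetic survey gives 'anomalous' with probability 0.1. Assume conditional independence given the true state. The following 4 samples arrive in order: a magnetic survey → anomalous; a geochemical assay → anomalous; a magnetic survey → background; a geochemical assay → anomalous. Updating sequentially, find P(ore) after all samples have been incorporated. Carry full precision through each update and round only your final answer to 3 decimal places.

After a magnetic survey='anomalous': P(ore) = 0.45·0.4000 / (0.45·0.4000 + 0.1·0.6000) ≈ 0.7500
After a geochemical assay='anomalous': P(ore) = 0.75·0.7500 / (0.75·0.7500 + 0.1·0.2500) ≈ 0.9574
After a magnetic survey='background': P(ore) = 0.55·0.9574 / (0.55·0.9574 + 0.9·0.0426) ≈ 0.9322
After a geochemical assay='anomalous': P(ore) = 0.75·0.9322 / (0.75·0.9322 + 0.1·0.0678) ≈ 0.9904

0.990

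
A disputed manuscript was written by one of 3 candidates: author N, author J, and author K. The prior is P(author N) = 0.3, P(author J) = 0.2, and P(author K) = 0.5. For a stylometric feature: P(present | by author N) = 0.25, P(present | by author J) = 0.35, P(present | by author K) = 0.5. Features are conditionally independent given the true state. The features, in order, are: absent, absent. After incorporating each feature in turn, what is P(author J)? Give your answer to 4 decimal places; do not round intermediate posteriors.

After 'absent': normaliser = 0.75·0.3000 + 0.65·0.2000 + 0.5·0.5000; P(author N) ≈ 0.3719, P(author J) ≈ 0.2149, P(author K) ≈ 0.4132
After 'absent': normaliser = 0.75·0.3719 + 0.65·0.2149 + 0.5·0.4132; P(author N) ≈ 0.4461, P(author J) ≈ 0.2234, P(author K) ≈ 0.3305

0.2234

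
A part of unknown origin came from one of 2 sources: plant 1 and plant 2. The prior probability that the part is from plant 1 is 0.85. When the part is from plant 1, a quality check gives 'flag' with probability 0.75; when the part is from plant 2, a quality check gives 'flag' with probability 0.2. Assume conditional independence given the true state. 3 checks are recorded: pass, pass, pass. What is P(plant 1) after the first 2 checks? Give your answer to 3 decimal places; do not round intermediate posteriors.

0.356

After 'pass': P(plant 1) = 0.25·0.8500 / (0.25·0.8500 + 0.8·0.1500) ≈ 0.6391
After 'pass': P(plant 1) = 0.25·0.6391 / (0.25·0.6391 + 0.8·0.3609) ≈ 0.3562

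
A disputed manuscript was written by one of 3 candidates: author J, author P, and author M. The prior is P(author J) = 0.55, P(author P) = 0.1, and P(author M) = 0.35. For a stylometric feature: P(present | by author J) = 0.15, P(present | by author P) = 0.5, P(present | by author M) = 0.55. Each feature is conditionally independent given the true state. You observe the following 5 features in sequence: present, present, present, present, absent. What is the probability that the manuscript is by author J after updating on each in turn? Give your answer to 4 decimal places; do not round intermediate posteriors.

After 'present': normaliser = 0.15·0.5500 + 0.5·0.1000 + 0.55·0.3500; P(author J) ≈ 0.2538, P(author P) ≈ 0.1538, P(author M) ≈ 0.5923
After 'present': normaliser = 0.15·0.2538 + 0.5·0.1538 + 0.55·0.5923; P(author J) ≈ 0.0864, P(author P) ≈ 0.1745, P(author M) ≈ 0.7391
After 'present': normaliser = 0.15·0.0864 + 0.5·0.1745 + 0.55·0.7391; P(author J) ≈ 0.0256, P(author P) ≈ 0.1722, P(author M) ≈ 0.8022
After 'present': normaliser = 0.15·0.0256 + 0.5·0.1722 + 0.55·0.8022; P(author J) ≈ 0.0072, P(author P) ≈ 0.1621, P(author M) ≈ 0.8307
After 'absent': normaliser = 0.85·0.0072 + 0.5·0.1621 + 0.45·0.8307; P(author J) ≈ 0.0133, P(author P) ≈ 0.1758, P(author M) ≈ 0.8109

0.0133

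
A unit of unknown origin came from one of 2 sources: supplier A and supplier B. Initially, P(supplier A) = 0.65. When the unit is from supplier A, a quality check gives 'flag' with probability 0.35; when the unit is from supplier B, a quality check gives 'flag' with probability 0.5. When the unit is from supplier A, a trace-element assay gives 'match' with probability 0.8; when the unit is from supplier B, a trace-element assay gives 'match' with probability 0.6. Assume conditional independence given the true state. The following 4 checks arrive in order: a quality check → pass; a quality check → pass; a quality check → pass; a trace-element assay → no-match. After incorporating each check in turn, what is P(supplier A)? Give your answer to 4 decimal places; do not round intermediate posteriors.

0.6711

After a quality check='pass': P(supplier A) = 0.65·0.6500 / (0.65·0.6500 + 0.5·0.3500) ≈ 0.7071
After a quality check='pass': P(supplier A) = 0.65·0.7071 / (0.65·0.7071 + 0.5·0.2929) ≈ 0.7584
After a quality check='pass': P(supplier A) = 0.65·0.7584 / (0.65·0.7584 + 0.5·0.2416) ≈ 0.8032
After a trace-element assay='no-match': P(supplier A) = 0.2·0.8032 / (0.2·0.8032 + 0.4·0.1968) ≈ 0.6711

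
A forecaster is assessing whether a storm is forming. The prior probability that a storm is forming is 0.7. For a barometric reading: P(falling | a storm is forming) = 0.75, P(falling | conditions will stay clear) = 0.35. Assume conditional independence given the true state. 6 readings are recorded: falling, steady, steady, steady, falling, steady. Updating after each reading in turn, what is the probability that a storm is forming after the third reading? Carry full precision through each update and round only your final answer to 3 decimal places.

0.425

Each posterior becomes the prior for the next update.
After 'falling': P(storm) = 0.75·0.7000 / (0.75·0.7000 + 0.35·0.3000) ≈ 0.8333
After 'steady': P(storm) = 0.25·0.8333 / (0.25·0.8333 + 0.65·0.1667) ≈ 0.6579
After 'steady': P(storm) = 0.25·0.6579 / (0.25·0.6579 + 0.65·0.3421) ≈ 0.4252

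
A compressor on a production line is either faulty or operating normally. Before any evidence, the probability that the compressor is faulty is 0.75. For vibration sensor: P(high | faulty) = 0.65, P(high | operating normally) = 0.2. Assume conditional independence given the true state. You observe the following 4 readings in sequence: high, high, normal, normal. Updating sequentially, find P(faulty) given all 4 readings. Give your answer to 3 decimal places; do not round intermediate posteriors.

0.858

Each posterior becomes the prior for the next update.
After 'high': P(faulty) = 0.65·0.7500 / (0.65·0.7500 + 0.2·0.2500) ≈ 0.9070
After 'high': P(faulty) = 0.65·0.9070 / (0.65·0.9070 + 0.2·0.0930) ≈ 0.9694
After 'normal': P(faulty) = 0.35·0.9694 / (0.35·0.9694 + 0.8·0.0306) ≈ 0.9327
After 'normal': P(faulty) = 0.35·0.9327 / (0.35·0.9327 + 0.8·0.0673) ≈ 0.8585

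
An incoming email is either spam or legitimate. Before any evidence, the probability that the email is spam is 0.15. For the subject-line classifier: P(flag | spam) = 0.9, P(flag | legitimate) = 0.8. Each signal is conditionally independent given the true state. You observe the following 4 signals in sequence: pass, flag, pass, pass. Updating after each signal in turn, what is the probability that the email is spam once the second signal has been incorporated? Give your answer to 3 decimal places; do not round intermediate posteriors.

0.090

After 'pass': P(spam) = 0.1·0.1500 / (0.1·0.1500 + 0.2·0.8500) ≈ 0.0811
After 'flag': P(spam) = 0.9·0.0811 / (0.9·0.0811 + 0.8·0.9189) ≈ 0.0903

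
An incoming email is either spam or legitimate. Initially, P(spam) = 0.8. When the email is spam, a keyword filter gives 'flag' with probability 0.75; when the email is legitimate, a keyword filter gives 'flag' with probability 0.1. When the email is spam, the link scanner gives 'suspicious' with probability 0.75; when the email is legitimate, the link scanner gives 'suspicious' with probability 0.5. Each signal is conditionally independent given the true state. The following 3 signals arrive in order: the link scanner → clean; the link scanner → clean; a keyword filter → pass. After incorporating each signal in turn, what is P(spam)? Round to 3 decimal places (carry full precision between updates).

After the link scanner='clean': P(spam) = 0.25·0.8000 / (0.25·0.8000 + 0.5·0.2000) ≈ 0.6667
After the link scanner='clean': P(spam) = 0.25·0.6667 / (0.25·0.6667 + 0.5·0.3333) ≈ 0.5000
After a keyword filter='pass': P(spam) = 0.25·0.5000 / (0.25·0.5000 + 0.9·0.5000) ≈ 0.2174

0.217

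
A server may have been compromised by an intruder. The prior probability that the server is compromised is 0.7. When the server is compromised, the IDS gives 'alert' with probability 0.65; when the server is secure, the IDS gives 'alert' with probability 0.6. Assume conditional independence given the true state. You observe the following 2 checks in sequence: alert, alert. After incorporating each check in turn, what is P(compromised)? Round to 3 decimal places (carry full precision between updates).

0.733

After 'alert': P(compromised) = 0.65·0.7000 / (0.65·0.7000 + 0.6·0.3000) ≈ 0.7165
After 'alert': P(compromised) = 0.65·0.7165 / (0.65·0.7165 + 0.6·0.2835) ≈ 0.7325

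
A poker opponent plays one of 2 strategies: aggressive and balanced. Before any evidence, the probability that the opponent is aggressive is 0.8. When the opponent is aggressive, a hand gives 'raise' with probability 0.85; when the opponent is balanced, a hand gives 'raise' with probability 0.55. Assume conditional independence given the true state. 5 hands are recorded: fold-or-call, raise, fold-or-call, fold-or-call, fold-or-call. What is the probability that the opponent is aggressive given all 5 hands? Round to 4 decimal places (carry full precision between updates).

Each posterior becomes the prior for the next update.
After 'fold-or-call': P(aggressive) = 0.15·0.8000 / (0.15·0.8000 + 0.45·0.2000) ≈ 0.5714
After 'raise': P(aggressive) = 0.85·0.5714 / (0.85·0.5714 + 0.55·0.4286) ≈ 0.6733
After 'fold-or-call': P(aggressive) = 0.15·0.6733 / (0.15·0.6733 + 0.45·0.3267) ≈ 0.4072
After 'fold-or-call': P(aggressive) = 0.15·0.4072 / (0.15·0.4072 + 0.45·0.5928) ≈ 0.1863
After 'fold-or-call': P(aggressive) = 0.15·0.1863 / (0.15·0.1863 + 0.45·0.8137) ≈ 0.0709

0.0709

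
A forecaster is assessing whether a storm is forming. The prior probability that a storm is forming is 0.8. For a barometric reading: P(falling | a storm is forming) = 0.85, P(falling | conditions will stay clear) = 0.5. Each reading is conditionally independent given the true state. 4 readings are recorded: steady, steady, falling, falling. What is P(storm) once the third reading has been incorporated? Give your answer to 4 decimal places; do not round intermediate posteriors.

0.3797

Apply Bayes' rule sequentially, carrying P(storm) forward.
After 'steady': P(storm) = 0.15·0.8000 / (0.15·0.8000 + 0.5·0.2000) ≈ 0.5455
After 'steady': P(storm) = 0.15·0.5455 / (0.15·0.5455 + 0.5·0.4545) ≈ 0.2647
After 'falling': P(storm) = 0.85·0.2647 / (0.85·0.2647 + 0.5·0.7353) ≈ 0.3797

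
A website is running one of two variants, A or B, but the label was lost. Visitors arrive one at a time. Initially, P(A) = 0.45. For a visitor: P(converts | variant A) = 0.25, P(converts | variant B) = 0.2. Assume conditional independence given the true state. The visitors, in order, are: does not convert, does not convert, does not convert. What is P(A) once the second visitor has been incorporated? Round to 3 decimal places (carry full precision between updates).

0.418

After 'does not convert': P(A) = 0.75·0.4500 / (0.75·0.4500 + 0.8·0.5500) ≈ 0.4341
After 'does not convert': P(A) = 0.75·0.4341 / (0.75·0.4341 + 0.8·0.5659) ≈ 0.4183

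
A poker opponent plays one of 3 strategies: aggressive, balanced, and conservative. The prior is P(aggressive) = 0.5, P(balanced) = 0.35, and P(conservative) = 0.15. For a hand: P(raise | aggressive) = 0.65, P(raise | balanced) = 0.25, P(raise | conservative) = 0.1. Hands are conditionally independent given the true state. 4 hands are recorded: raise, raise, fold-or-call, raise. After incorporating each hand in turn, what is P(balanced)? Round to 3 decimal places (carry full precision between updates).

After 'raise': normaliser = 0.65·0.5000 + 0.25·0.3500 + 0.1·0.1500; P(aggressive) ≈ 0.7602, P(balanced) ≈ 0.2047, P(conservative) ≈ 0.0351
After 'raise': normaliser = 0.65·0.7602 + 0.25·0.2047 + 0.1·0.0351; P(aggressive) ≈ 0.9004, P(balanced) ≈ 0.0932, P(conservative) ≈ 0.0064
After 'fold-or-call': normaliser = 0.35·0.9004 + 0.75·0.0932 + 0.9·0.0064; P(aggressive) ≈ 0.8064, P(balanced) ≈ 0.1789, P(conservative) ≈ 0.0147
After 'raise': normaliser = 0.65·0.8064 + 0.25·0.1789 + 0.1·0.0147; P(aggressive) ≈ 0.9190, P(balanced) ≈ 0.0784, P(conservative) ≈ 0.0026

0.078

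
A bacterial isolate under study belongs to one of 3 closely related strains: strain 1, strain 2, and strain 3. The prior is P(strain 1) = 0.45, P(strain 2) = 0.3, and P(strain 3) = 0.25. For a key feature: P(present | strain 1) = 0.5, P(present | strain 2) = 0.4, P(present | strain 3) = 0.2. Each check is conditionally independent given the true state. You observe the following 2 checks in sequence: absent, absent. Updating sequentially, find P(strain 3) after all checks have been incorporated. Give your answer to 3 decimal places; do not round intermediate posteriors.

0.420

After 'absent': normaliser = 0.5·0.4500 + 0.6·0.3000 + 0.8·0.2500; P(strain 1) ≈ 0.3719, P(strain 2) ≈ 0.2975, P(strain 3) ≈ 0.3306
After 'absent': normaliser = 0.5·0.3719 + 0.6·0.2975 + 0.8·0.3306; P(strain 1) ≈ 0.2957, P(strain 2) ≈ 0.2838, P(strain 3) ≈ 0.4205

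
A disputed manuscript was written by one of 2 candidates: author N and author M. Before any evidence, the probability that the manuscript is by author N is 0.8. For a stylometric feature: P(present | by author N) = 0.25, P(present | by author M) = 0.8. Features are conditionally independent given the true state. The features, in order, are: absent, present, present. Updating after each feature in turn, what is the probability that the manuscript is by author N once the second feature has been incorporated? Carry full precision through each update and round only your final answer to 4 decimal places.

Apply Bayes' rule sequentially, carrying P(author N) forward.
After 'absent': P(author N) = 0.75·0.8000 / (0.75·0.8000 + 0.2·0.2000) ≈ 0.9375
After 'present': P(author N) = 0.25·0.9375 / (0.25·0.9375 + 0.8·0.0625) ≈ 0.8242

0.8242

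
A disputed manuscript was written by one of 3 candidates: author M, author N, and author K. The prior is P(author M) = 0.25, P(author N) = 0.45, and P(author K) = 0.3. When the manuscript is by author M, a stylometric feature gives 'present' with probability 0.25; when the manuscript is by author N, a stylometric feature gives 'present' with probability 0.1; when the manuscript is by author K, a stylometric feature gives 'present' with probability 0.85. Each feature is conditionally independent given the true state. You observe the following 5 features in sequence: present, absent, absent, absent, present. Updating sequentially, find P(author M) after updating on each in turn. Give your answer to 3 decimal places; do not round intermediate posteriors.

After 'present': normaliser = 0.25·0.2500 + 0.1·0.4500 + 0.85·0.3000; P(author M) ≈ 0.1724, P(author N) ≈ 0.1241, P(author K) ≈ 0.7034
After 'absent': normaliser = 0.75·0.1724 + 0.9·0.1241 + 0.15·0.7034; P(author M) ≈ 0.3731, P(author N) ≈ 0.3224, P(author K) ≈ 0.3045
After 'absent': normaliser = 0.75·0.3731 + 0.9·0.3224 + 0.15·0.3045; P(author M) ≈ 0.4545, P(author N) ≈ 0.4713, P(author K) ≈ 0.0742
After 'absent': normaliser = 0.75·0.4545 + 0.9·0.4713 + 0.15·0.0742; P(author M) ≈ 0.4392, P(author N) ≈ 0.5465, P(author K) ≈ 0.0143
After 'present': normaliser = 0.25·0.4392 + 0.1·0.5465 + 0.85·0.0143; P(author M) ≈ 0.6216, P(author N) ≈ 0.3094, P(author K) ≈ 0.0690

0.622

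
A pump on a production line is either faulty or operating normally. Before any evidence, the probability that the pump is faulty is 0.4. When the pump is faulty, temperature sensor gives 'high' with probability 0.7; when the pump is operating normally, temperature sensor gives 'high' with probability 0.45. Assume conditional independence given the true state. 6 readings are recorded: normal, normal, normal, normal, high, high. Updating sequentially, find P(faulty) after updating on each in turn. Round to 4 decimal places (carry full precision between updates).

Apply Bayes' rule sequentially, carrying P(faulty) forward.
After 'normal': P(faulty) = 0.3·0.4000 / (0.3·0.4000 + 0.55·0.6000) ≈ 0.2667
After 'normal': P(faulty) = 0.3·0.2667 / (0.3·0.2667 + 0.55·0.7333) ≈ 0.1655
After 'normal': P(faulty) = 0.3·0.1655 / (0.3·0.1655 + 0.55·0.8345) ≈ 0.0976
After 'normal': P(faulty) = 0.3·0.0976 / (0.3·0.0976 + 0.55·0.9024) ≈ 0.0557
After 'high': P(faulty) = 0.7·0.0557 / (0.7·0.0557 + 0.45·0.9443) ≈ 0.0841
After 'high': P(faulty) = 0.7·0.0841 / (0.7·0.0841 + 0.45·0.9159) ≈ 0.1250

0.1250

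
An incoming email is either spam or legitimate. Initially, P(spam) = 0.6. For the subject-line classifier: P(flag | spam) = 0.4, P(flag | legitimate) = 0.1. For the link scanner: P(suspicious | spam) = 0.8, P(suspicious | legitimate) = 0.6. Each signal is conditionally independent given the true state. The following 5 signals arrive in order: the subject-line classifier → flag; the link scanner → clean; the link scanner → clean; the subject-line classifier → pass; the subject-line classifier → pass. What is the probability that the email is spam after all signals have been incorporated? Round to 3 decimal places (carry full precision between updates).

0.400

After the subject-line classifier='flag': P(spam) = 0.4·0.6000 / (0.4·0.6000 + 0.1·0.4000) ≈ 0.8571
After the link scanner='clean': P(spam) = 0.2·0.8571 / (0.2·0.8571 + 0.4·0.1429) ≈ 0.7500
After the link scanner='clean': P(spam) = 0.2·0.7500 / (0.2·0.7500 + 0.4·0.2500) ≈ 0.6000
After the subject-line classifier='pass': P(spam) = 0.6·0.6000 / (0.6·0.6000 + 0.9·0.4000) ≈ 0.5000
After the subject-line classifier='pass': P(spam) = 0.6·0.5000 / (0.6·0.5000 + 0.9·0.5000) ≈ 0.4000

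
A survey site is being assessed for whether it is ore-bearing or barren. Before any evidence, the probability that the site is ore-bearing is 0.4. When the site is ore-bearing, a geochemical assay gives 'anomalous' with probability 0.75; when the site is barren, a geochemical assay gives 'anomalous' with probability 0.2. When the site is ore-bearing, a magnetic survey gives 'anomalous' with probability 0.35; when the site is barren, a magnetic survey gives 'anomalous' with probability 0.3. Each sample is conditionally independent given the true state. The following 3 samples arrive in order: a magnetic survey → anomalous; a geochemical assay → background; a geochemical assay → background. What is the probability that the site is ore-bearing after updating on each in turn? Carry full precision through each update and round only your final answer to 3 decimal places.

Each posterior becomes the prior for the next update.
After a magnetic survey='anomalous': P(ore) = 0.35·0.4000 / (0.35·0.4000 + 0.3·0.6000) ≈ 0.4375
After a geochemical assay='background': P(ore) = 0.25·0.4375 / (0.25·0.4375 + 0.8·0.5625) ≈ 0.1955
After a geochemical assay='background': P(ore) = 0.25·0.1955 / (0.25·0.1955 + 0.8·0.8045) ≈ 0.0706

0.071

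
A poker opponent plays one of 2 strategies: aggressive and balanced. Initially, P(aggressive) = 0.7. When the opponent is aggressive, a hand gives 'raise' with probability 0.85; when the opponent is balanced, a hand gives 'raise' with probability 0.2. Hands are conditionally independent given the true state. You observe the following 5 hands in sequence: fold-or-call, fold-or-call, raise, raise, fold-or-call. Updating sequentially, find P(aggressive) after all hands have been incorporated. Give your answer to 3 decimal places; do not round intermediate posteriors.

0.217

After 'fold-or-call': P(aggressive) = 0.15·0.7000 / (0.15·0.7000 + 0.8·0.3000) ≈ 0.3043
After 'fold-or-call': P(aggressive) = 0.15·0.3043 / (0.15·0.3043 + 0.8·0.6957) ≈ 0.0758
After 'raise': P(aggressive) = 0.85·0.0758 / (0.85·0.0758 + 0.2·0.9242) ≈ 0.2585
After 'raise': P(aggressive) = 0.85·0.2585 / (0.85·0.2585 + 0.2·0.7415) ≈ 0.5970
After 'fold-or-call': P(aggressive) = 0.15·0.5970 / (0.15·0.5970 + 0.8·0.4030) ≈ 0.2174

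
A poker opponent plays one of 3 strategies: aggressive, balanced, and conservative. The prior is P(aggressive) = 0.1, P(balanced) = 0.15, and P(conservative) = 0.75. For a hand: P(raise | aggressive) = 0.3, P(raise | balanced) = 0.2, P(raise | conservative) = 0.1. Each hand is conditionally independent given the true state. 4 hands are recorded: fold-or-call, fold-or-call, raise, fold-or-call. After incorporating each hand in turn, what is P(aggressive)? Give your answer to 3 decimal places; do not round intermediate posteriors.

0.128

After 'fold-or-call': normaliser = 0.7·0.1000 + 0.8·0.1500 + 0.9·0.7500; P(aggressive) ≈ 0.0809, P(balanced) ≈ 0.1387, P(conservative) ≈ 0.7803
After 'fold-or-call': normaliser = 0.7·0.0809 + 0.8·0.1387 + 0.9·0.7803; P(aggressive) ≈ 0.0651, P(balanced) ≈ 0.1276, P(conservative) ≈ 0.8073
After 'raise': normaliser = 0.3·0.0651 + 0.2·0.1276 + 0.1·0.8073; P(aggressive) ≈ 0.1553, P(balanced) ≈ 0.2029, P(conservative) ≈ 0.6418
After 'fold-or-call': normaliser = 0.7·0.1553 + 0.8·0.2029 + 0.9·0.6418; P(aggressive) ≈ 0.1281, P(balanced) ≈ 0.1912, P(conservative) ≈ 0.6807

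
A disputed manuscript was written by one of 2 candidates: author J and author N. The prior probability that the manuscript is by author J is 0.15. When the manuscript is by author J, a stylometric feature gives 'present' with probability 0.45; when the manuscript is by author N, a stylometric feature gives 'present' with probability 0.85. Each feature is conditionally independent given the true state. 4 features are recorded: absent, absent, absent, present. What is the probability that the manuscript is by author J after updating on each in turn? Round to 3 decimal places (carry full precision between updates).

0.822

After 'absent': P(author J) = 0.55·0.1500 / (0.55·0.1500 + 0.15·0.8500) ≈ 0.3929
After 'absent': P(author J) = 0.55·0.3929 / (0.55·0.3929 + 0.15·0.6071) ≈ 0.7035
After 'absent': P(author J) = 0.55·0.7035 / (0.55·0.7035 + 0.15·0.2965) ≈ 0.8969
After 'present': P(author J) = 0.45·0.8969 / (0.45·0.8969 + 0.85·0.1031) ≈ 0.8216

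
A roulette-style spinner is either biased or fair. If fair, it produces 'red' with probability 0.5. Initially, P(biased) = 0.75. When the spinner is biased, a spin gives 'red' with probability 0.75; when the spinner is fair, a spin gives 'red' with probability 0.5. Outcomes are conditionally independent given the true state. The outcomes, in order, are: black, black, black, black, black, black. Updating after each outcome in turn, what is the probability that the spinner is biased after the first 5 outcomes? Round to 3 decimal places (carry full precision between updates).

After 'black': P(biased) = 0.25·0.7500 / (0.25·0.7500 + 0.5·0.2500) ≈ 0.6000
After 'black': P(biased) = 0.25·0.6000 / (0.25·0.6000 + 0.5·0.4000) ≈ 0.4286
After 'black': P(biased) = 0.25·0.4286 / (0.25·0.4286 + 0.5·0.5714) ≈ 0.2727
After 'black': P(biased) = 0.25·0.2727 / (0.25·0.2727 + 0.5·0.7273) ≈ 0.1579
After 'black': P(biased) = 0.25·0.1579 / (0.25·0.1579 + 0.5·0.8421) ≈ 0.0857

0.086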